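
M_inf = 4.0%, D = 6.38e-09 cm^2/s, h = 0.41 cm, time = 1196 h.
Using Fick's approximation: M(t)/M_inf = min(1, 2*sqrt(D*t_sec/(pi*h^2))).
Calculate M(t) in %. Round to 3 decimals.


t = 4305600 s
ratio = min(1, 2*sqrt(6.38e-09*4305600/(pi*0.1681)))
= 0.456140
M(t) = 4.0 * 0.456140 = 1.825%

1.825


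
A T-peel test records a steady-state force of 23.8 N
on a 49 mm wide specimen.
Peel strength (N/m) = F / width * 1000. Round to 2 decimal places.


Peel strength = 23.8 / 49 * 1000
= 485.71 N/m

485.71


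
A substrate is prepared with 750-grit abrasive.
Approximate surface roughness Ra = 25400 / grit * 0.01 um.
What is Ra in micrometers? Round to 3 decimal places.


Ra = 25400 / 750 * 0.01 = 0.339 um

0.339


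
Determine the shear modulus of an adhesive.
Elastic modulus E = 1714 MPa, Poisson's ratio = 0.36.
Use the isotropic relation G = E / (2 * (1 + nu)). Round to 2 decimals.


G = 1714 / (2*(1+0.36)) = 1714 / 2.72
= 630.15 MPa

630.15


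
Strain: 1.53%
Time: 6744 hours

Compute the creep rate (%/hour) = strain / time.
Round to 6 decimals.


Creep rate = 1.53 / 6744
= 0.000227 %/h

0.000227


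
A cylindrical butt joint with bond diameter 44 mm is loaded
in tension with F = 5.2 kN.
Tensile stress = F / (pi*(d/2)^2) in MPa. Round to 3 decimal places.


Area = pi * (44/2)^2 = 1520.5308 mm^2
Stress = 5.2*1000 / 1520.5308
= 3.420 MPa

3.420


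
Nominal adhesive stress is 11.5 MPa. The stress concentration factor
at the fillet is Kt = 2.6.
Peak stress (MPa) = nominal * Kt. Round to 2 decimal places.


Peak = 11.5 * 2.6 = 29.90 MPa

29.90


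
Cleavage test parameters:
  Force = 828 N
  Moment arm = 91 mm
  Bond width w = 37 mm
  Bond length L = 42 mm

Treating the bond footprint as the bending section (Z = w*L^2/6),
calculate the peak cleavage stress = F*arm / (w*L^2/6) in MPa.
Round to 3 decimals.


M = 828 * 91 = 75348 N*mm
Z = 37 * 42^2 / 6 = 65268 / 6 mm^3
sigma = M / Z = 6 * 75348 / 65268 = 452088 / 65268
= 6.927 MPa

6.927


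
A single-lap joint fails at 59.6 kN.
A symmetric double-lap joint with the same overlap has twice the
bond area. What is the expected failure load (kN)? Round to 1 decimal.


Double-lap load = 2 * 59.6 = 119.2 kN

119.2


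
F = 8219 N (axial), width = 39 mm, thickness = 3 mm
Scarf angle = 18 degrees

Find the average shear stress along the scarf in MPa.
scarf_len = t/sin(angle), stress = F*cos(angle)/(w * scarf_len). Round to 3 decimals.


scarf_len = 3/sin(18 deg) = 9.7082
cos(18 deg) = 0.951057
stress = 8219*0.951057/(39*9.7082) = 20.645 MPa

20.645


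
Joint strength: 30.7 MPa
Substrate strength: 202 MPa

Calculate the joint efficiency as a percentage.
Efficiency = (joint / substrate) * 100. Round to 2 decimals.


Efficiency = (30.7 / 202) * 100 = 15.20%

15.20


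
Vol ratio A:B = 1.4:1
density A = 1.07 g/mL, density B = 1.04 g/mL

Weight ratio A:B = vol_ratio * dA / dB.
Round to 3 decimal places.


Weight ratio = 1.4 * 1.07 / 1.04
= 1.440

1.440


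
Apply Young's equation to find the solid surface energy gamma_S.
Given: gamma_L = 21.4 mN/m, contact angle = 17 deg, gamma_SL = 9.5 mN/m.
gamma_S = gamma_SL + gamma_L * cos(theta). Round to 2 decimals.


theta_rad = 17 * pi/180 = 0.296706
gamma_S = 9.5 + 21.4 * cos(0.296706)
= 29.96 mN/m

29.96


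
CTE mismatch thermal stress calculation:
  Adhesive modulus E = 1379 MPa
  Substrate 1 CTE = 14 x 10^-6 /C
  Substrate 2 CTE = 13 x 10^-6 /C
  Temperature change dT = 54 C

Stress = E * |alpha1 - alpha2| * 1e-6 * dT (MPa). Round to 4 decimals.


delta_alpha = |14 - 13| = 1 x 10^-6/C
Stress = 1379 * 1e-6 * 54
= 0.0745 MPa

0.0745


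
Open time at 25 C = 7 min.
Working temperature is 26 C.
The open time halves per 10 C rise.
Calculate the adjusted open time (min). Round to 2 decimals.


factor = 2^((26 - 25) / 10) = 1.0718
ot = 7 / 1.0718 = 6.53 min

6.53


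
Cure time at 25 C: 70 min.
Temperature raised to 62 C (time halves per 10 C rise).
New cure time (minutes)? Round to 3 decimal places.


Acceleration factor = 2^(37/10) = 12.9960
New time = 70 / 12.9960 = 5.386 min

5.386


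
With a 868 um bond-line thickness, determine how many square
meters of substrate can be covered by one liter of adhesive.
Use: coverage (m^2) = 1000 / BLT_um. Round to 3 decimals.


Coverage = 1000 / 868 = 1.152 m^2

1.152


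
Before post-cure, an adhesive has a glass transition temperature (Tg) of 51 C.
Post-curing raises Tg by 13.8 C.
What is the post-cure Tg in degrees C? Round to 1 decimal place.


Tg_post = Tg_base + delta_Tg
= 51 + 13.8
= 64.8 C

64.8


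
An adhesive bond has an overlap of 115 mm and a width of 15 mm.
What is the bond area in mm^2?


Bond area = overlap * width
= 115 * 15
= 1725 mm^2

1725


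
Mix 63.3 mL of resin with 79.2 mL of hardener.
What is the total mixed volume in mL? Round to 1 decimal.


Total = 63.3 + 79.2 = 142.5 mL

142.5


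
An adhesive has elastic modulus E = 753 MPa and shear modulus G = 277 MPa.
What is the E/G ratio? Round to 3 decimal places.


E/G = 753 / 277 = 2.718

2.718


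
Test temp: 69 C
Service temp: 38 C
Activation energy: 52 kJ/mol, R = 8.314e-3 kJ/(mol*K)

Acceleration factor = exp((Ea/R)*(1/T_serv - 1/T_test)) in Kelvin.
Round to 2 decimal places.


AF = exp((52/0.008314)*(1/311.15 - 1/342.15))
= 6.18

6.18


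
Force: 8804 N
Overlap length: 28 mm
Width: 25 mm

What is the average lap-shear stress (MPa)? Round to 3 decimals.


Average shear stress = F / (overlap * width)
= 8804 / (28 * 25)
= 12.577 MPa

12.577


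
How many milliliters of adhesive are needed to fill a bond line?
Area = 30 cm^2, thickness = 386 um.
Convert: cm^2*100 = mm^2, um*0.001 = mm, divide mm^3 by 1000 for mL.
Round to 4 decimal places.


= (30 * 100) * (386 * 0.001) / 1000
= 1.1580 mL

1.1580


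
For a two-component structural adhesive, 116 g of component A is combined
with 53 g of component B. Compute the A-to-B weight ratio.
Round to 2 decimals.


Weight ratio A:B = 116 / 53
= 2.19

2.19


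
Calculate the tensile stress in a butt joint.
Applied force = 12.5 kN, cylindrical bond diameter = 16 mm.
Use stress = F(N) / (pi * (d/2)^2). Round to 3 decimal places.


A = pi * 8.0^2 = 201.0619 mm^2
sigma = 12500.0 / 201.0619 = 62.170 MPa

62.170


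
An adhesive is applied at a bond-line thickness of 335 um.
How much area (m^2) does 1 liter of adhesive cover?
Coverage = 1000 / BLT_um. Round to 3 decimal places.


Coverage = 1000 / 335 = 2.985 m^2

2.985


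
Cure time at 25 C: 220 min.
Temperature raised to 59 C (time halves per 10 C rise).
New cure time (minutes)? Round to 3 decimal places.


Acceleration factor = 2^(34/10) = 10.5561
New time = 220 / 10.5561 = 20.841 min

20.841


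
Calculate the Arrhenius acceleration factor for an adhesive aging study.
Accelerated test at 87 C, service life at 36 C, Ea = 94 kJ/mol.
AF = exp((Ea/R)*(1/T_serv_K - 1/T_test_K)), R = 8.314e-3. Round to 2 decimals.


T_test = 360.15 K, T_serv = 309.15 K
Ea/R = 94 / 0.008314 = 11306.23
AF = exp(11306.23 * (1/309.15 - 1/360.15))
= 177.48

177.48


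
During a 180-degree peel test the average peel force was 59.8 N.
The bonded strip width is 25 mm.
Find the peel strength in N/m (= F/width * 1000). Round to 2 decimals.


Peel strength = F/width * 1000
= 59.8 / 25 * 1000
= 2392.00 N/m

2392.00


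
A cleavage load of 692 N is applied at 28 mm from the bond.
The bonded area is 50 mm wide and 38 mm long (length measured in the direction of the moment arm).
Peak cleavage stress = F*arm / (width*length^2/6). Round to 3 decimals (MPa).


Moment = 692 * 28 = 19376 N*mm
Section modulus = 50 * 1444 / 6 = 72200 / 6 mm^3
Stress = 19376 / (72200 / 6) = 116256 / 72200
= 1.610 MPa

1.610


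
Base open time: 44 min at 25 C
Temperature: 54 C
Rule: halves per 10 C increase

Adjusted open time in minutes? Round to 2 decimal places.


Acceleration = 2^((54-25)/10) = 7.4643
Open time = 44 / 7.4643 = 5.89 min

5.89


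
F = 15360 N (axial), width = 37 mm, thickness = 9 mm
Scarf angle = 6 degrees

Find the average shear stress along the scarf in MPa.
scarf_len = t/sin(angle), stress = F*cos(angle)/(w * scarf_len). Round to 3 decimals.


scarf_len = 9/sin(6 deg) = 86.1010
cos(6 deg) = 0.994522
stress = 15360*0.994522/(37*86.1010) = 4.795 MPa

4.795


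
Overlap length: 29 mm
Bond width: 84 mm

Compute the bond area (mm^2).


Bond area = 29 * 84 = 2436 mm^2

2436


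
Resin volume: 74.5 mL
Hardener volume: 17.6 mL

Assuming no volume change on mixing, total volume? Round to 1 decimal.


V_total = 74.5 + 17.6 = 92.1 mL

92.1


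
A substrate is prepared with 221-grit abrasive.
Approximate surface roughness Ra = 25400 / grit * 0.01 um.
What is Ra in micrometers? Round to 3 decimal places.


Ra = 25400 / 221 * 0.01 = 1.149 um

1.149


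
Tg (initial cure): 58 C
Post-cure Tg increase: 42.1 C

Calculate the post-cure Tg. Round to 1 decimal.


Post-cure Tg = 58 + 42.1 = 100.1 C

100.1


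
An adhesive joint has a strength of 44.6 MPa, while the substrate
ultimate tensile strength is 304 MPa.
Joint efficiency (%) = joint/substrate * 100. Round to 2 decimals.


Efficiency = 44.6 / 304 * 100
= 14.67%

14.67


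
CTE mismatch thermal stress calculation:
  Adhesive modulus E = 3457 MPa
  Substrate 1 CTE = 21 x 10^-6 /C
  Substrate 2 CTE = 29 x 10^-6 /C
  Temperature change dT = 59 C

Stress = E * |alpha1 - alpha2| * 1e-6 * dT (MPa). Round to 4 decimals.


delta_alpha = |21 - 29| = 8 x 10^-6/C
Stress = 3457 * 8e-6 * 59
= 1.6317 MPa

1.6317


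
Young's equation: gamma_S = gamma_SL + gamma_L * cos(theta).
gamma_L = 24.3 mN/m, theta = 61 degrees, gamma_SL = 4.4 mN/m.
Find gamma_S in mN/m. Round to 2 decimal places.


cos(61 deg) = 0.484810
gamma_S = 4.4 + 24.3 * 0.484810
= 16.18 mN/m

16.18


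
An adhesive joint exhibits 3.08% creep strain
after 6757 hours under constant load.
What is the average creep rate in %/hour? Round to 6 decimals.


Creep rate = strain / time
= 3.08 / 6757
= 0.000456 %/h

0.000456


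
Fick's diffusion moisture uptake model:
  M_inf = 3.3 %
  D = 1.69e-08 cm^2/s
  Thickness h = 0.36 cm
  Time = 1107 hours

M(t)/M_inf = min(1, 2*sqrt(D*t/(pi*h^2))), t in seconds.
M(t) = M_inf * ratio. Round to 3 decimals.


t_sec = 1107 * 3600 = 3985200
ratio = 2*sqrt(1.69e-08*3985200/(pi*0.36^2))
= min(1, 0.813431)
= 0.813431
M(t) = 3.3 * 0.813431 = 2.684 %

2.684


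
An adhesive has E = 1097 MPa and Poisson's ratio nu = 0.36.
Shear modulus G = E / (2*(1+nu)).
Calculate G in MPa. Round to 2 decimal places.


G = 1097 / (2*(1+0.36))
= 1097 / 2.72
= 403.31 MPa

403.31


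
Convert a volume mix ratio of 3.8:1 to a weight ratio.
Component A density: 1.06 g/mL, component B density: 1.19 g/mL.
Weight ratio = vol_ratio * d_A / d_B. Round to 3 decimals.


= 3.8 * 1.06 / 1.19 = 3.385

3.385


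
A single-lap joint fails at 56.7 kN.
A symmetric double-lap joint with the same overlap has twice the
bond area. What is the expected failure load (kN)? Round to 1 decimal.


Double-lap load = 2 * 56.7 = 113.4 kN

113.4


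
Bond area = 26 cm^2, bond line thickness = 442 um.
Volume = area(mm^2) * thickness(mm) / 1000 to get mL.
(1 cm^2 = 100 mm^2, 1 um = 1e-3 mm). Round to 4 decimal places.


area_mm2 = 26 * 100 = 2600
blt_mm = 442 * 1e-3 = 0.442
vol_mm3 = 2600 * 0.442 = 1149.2
vol_mL = 1149.2 / 1000 = 1.1492 mL

1.1492


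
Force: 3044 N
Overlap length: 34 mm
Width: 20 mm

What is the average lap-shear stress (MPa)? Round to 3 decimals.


Average shear stress = F / (overlap * width)
= 3044 / (34 * 20)
= 4.476 MPa

4.476


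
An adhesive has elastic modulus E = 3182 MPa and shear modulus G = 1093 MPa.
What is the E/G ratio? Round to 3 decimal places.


E/G = 3182 / 1093 = 2.911

2.911


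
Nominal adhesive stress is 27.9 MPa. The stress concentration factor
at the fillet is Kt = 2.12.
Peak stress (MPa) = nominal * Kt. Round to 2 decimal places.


Peak = 27.9 * 2.12 = 59.15 MPa

59.15


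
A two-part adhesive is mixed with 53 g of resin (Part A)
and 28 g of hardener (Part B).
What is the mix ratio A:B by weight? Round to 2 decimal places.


Mix ratio = mass_A / mass_B
= 53 / 28
= 1.89

1.89


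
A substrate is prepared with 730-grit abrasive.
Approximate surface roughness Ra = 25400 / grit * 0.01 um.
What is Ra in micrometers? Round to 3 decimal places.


Ra = 25400 / 730 * 0.01 = 0.348 um

0.348


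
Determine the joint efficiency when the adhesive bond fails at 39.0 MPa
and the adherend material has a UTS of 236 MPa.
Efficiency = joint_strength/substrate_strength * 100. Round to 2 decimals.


Joint efficiency = 39.0 / 236 * 100
= 16.53%

16.53


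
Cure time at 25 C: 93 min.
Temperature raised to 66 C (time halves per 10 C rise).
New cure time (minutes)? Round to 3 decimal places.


Acceleration factor = 2^(41/10) = 17.1484
New time = 93 / 17.1484 = 5.423 min

5.423


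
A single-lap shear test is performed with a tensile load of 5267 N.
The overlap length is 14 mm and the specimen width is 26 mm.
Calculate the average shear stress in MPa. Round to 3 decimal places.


Shear stress = F / (overlap * width)
= 5267 / (14 * 26)
= 5267 / 364
= 14.470 MPa

14.470


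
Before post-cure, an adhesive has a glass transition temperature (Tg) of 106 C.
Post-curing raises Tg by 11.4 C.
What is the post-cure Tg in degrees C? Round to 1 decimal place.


Tg_post = Tg_base + delta_Tg
= 106 + 11.4
= 117.4 C

117.4


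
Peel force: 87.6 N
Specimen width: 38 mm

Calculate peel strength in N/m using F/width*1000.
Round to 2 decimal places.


Peel strength = 87.6 / 38 * 1000 = 2305.26 N/m

2305.26


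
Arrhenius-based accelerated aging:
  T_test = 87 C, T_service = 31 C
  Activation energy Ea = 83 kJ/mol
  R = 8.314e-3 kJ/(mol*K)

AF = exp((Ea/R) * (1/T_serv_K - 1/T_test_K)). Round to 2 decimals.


T_test_K = 360.15, T_serv_K = 304.15
AF = exp((83/8.314e-3) * (1/304.15 - 1/360.15))
= 164.63

164.63


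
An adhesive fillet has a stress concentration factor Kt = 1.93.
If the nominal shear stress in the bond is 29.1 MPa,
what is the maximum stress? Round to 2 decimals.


Max stress = 29.1 * 1.93 = 56.16 MPa

56.16


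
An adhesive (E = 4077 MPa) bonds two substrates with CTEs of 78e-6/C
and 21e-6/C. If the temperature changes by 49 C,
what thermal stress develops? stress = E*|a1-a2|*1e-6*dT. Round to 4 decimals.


Stress = 4077 * |78 - 21| * 1e-6 * 49
= 11.3871 MPa

11.3871


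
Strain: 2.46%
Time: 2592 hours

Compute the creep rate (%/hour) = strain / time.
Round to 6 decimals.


Creep rate = 2.46 / 2592
= 0.000949 %/h

0.000949


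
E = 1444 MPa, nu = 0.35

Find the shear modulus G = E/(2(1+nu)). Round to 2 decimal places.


G = 1444 / (2 * 1.35)
= 534.81 MPa

534.81


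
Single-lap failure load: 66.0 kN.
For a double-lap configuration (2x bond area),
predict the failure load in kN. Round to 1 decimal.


Failure load = 66.0 * 2 = 132.0 kN

132.0


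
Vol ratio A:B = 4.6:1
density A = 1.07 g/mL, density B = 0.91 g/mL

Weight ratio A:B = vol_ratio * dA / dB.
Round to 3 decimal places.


Weight ratio = 4.6 * 1.07 / 0.91
= 5.409

5.409


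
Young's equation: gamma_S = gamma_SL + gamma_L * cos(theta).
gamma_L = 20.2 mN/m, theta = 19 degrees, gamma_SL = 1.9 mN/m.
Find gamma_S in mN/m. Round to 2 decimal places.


cos(19 deg) = 0.945519
gamma_S = 1.9 + 20.2 * 0.945519
= 21.00 mN/m

21.00


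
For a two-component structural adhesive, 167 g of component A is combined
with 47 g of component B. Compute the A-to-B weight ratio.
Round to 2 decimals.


Weight ratio A:B = 167 / 47
= 3.55

3.55


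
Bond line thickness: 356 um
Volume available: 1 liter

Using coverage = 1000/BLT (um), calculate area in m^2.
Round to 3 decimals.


1 L = 1e6 mm^3, thickness = 356 um = 0.356 mm
Area = 1e6 / 0.356 mm^2 = (1e6 / 0.356) / 1e6 m^2 = 1000 / 356 m^2
= 2.809 m^2

2.809


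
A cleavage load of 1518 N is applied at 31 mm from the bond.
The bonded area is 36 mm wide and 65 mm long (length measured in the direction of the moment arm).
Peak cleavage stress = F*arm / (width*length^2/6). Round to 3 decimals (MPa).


Moment = 1518 * 31 = 47058 N*mm
Section modulus = 36 * 4225 / 6 = 152100 / 6 mm^3
Stress = 47058 / (152100 / 6) = 282348 / 152100
= 1.856 MPa

1.856


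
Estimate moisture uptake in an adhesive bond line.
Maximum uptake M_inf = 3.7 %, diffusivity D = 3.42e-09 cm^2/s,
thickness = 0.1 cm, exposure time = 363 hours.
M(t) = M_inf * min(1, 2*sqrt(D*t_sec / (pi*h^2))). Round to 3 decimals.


Convert time: 363 h = 1306800 s
ratio = min(1, 2*sqrt(3.42e-09*1306800/(pi*0.1^2)))
= 0.754350
M(t) = 3.7 * 0.754350 = 2.791%

2.791


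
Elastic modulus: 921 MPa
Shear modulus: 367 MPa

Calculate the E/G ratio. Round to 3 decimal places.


E / G = 921 / 367 = 2.510

2.510


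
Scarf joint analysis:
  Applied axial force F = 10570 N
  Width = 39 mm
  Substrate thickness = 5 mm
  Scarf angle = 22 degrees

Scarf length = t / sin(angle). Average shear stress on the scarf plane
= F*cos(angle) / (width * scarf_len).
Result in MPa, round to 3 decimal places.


Scarf length = 5 / sin(22 deg) = 13.3473 mm
cos(22 deg) = 0.927184
Shear = 10570 * 0.927184 / (39 * 13.3473)
= 18.827 MPa

18.827


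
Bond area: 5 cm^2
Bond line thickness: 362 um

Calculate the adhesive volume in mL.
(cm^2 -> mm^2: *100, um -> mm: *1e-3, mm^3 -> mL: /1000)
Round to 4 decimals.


V = 5*100 * 362*1e-3 / 1000
= 0.1810 mL

0.1810


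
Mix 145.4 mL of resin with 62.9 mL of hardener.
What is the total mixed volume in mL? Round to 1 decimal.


Total = 145.4 + 62.9 = 208.3 mL

208.3


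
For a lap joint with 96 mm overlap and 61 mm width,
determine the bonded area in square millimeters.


Area = 96 * 61 = 5856 mm^2

5856


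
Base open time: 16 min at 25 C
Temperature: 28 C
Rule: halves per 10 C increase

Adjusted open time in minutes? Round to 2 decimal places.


Acceleration = 2^((28-25)/10) = 1.2311
Open time = 16 / 1.2311 = 13.00 min

13.00


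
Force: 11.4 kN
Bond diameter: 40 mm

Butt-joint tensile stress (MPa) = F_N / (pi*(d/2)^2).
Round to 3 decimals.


F_N = 11.4 * 1000 = 11400.0 N
A = pi*(20.0)^2 = 1256.6371 mm^2
stress = 11400.0 / 1256.6371 = 9.072 MPa

9.072


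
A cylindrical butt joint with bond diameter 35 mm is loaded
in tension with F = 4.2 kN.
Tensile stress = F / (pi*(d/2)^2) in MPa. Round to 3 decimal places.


Area = pi * (35/2)^2 = 962.1128 mm^2
Stress = 4.2*1000 / 962.1128
= 4.365 MPa

4.365


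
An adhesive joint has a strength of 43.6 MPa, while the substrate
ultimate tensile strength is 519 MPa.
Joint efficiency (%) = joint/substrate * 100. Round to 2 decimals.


Efficiency = 43.6 / 519 * 100
= 8.40%

8.40


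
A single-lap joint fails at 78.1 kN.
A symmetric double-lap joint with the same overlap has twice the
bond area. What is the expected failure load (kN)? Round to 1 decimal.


Double-lap load = 2 * 78.1 = 156.2 kN

156.2


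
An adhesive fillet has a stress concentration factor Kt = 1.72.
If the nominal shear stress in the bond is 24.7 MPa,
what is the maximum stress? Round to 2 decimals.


Max stress = 24.7 * 1.72 = 42.48 MPa

42.48


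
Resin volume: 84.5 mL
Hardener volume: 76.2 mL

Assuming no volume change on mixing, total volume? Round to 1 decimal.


V_total = 84.5 + 76.2 = 160.7 mL

160.7


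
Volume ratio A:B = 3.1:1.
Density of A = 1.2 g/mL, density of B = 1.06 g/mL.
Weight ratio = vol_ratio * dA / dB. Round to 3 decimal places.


Wt ratio = 3.1 * 1.2 / 1.06
= 3.509

3.509


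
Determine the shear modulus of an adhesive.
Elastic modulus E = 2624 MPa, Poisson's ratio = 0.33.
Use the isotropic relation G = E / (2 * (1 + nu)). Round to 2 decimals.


G = 2624 / (2*(1+0.33)) = 2624 / 2.66
= 986.47 MPa

986.47


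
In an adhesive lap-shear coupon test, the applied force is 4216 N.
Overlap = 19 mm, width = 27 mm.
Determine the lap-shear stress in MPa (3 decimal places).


stress = F / (overlap * width)
= 4216 / (19 * 27)
= 8.218 MPa

8.218


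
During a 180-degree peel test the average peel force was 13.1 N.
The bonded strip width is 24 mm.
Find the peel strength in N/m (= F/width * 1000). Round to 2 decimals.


Peel strength = F/width * 1000
= 13.1 / 24 * 1000
= 545.83 N/m

545.83


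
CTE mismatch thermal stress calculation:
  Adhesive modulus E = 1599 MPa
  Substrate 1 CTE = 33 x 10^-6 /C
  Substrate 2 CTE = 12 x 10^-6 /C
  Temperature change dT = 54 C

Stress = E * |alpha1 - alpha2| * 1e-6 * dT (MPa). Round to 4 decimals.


delta_alpha = |33 - 12| = 21 x 10^-6/C
Stress = 1599 * 21e-6 * 54
= 1.8133 MPa

1.8133


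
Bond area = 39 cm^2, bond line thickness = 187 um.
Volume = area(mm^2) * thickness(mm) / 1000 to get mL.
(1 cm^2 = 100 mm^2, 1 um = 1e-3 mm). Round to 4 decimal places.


area_mm2 = 39 * 100 = 3900
blt_mm = 187 * 1e-3 = 0.187
vol_mm3 = 3900 * 0.187 = 729.3
vol_mL = 729.3 / 1000 = 0.7293 mL

0.7293


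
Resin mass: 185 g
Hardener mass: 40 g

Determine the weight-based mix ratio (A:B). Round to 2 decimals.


Ratio = 185 / 40 = 4.63

4.63


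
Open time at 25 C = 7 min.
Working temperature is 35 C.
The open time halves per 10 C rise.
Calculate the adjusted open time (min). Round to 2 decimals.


factor = 2^((35 - 25) / 10) = 2.0000
ot = 7 / 2.0000 = 3.50 min

3.50


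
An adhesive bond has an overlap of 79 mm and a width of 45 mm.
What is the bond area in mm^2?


Bond area = overlap * width
= 79 * 45
= 3555 mm^2

3555


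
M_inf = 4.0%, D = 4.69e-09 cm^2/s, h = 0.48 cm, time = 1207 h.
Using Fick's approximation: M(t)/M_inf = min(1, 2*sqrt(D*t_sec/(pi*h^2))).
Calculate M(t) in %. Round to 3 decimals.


t = 4345200 s
ratio = min(1, 2*sqrt(4.69e-09*4345200/(pi*0.2304)))
= 0.335587
M(t) = 4.0 * 0.335587 = 1.342%

1.342


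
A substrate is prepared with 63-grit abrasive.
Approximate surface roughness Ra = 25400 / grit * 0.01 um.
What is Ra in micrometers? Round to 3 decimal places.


Ra = 25400 / 63 * 0.01 = 4.032 um

4.032


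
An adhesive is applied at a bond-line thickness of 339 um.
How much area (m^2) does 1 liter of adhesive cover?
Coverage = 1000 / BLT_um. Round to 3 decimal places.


Coverage = 1000 / 339 = 2.950 m^2

2.950


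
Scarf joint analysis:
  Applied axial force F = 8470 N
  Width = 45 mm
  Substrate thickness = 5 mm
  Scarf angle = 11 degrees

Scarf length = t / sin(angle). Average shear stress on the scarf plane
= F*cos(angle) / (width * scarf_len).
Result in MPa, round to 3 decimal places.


Scarf length = 5 / sin(11 deg) = 26.2042 mm
cos(11 deg) = 0.981627
Shear = 8470 * 0.981627 / (45 * 26.2042)
= 7.051 MPa

7.051


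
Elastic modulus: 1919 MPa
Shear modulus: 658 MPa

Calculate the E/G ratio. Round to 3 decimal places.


E / G = 1919 / 658 = 2.916

2.916


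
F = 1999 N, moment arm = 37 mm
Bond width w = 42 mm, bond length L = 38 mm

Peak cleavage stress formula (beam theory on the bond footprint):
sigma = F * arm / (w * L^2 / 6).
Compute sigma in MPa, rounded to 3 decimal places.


sigma = (1999 * 37) / (42 * 1444 / 6)
= 73963 * 6 / 60648
= 443778 / 60648
= 7.317 MPa

7.317


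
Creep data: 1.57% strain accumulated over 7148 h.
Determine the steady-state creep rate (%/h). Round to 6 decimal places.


Rate = 1.57 / 7148 = 0.000220 %/h

0.000220


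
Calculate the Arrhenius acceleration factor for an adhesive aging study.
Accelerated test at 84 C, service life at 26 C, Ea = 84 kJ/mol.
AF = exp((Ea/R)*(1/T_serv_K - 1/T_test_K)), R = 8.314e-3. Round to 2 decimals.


T_test = 357.15 K, T_serv = 299.15 K
Ea/R = 84 / 0.008314 = 10103.44
AF = exp(10103.44 * (1/299.15 - 1/357.15))
= 240.99

240.99


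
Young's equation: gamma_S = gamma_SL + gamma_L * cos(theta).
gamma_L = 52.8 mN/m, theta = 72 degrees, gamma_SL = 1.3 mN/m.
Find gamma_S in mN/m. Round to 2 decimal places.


cos(72 deg) = 0.309017
gamma_S = 1.3 + 52.8 * 0.309017
= 17.62 mN/m

17.62


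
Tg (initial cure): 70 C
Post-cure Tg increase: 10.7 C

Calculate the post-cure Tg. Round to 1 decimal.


Post-cure Tg = 70 + 10.7 = 80.7 C

80.7


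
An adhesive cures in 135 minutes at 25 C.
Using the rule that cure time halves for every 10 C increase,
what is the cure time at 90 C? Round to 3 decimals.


Factor = 2^((90 - 25) / 10) = 90.5097
Cure time = 135 / 90.5097
= 1.492 minutes

1.492


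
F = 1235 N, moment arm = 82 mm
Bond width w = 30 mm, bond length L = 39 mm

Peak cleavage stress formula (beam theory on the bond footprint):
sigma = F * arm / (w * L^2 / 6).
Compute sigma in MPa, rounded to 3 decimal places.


sigma = (1235 * 82) / (30 * 1521 / 6)
= 101270 * 6 / 45630
= 607620 / 45630
= 13.316 MPa

13.316


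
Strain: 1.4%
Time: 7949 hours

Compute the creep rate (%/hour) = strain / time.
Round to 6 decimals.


Creep rate = 1.4 / 7949
= 0.000176 %/h

0.000176


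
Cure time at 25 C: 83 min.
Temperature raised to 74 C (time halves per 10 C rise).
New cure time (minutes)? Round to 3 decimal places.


Acceleration factor = 2^(49/10) = 29.8571
New time = 83 / 29.8571 = 2.780 min

2.780


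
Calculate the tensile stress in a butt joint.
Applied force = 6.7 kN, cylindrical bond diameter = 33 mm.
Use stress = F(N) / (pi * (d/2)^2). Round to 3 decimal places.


A = pi * 16.5^2 = 855.2986 mm^2
sigma = 6700.0 / 855.2986 = 7.834 MPa

7.834


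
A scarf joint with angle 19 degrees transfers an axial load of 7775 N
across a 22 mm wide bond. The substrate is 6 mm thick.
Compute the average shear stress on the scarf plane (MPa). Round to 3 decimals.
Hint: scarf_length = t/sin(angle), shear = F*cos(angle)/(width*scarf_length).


scarf_length = 6 / sin(19 deg) = 18.4293 mm
cos(19 deg) = 0.945519
shear stress = 7775 * 0.945519 / (22 * 18.4293)
= 18.132 MPa

18.132


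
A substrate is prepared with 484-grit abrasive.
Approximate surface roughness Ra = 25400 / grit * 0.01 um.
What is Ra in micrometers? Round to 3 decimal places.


Ra = 25400 / 484 * 0.01 = 0.525 um

0.525


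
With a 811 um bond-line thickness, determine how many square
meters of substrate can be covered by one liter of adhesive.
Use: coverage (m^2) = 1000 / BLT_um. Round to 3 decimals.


Coverage = 1000 / 811 = 1.233 m^2

1.233


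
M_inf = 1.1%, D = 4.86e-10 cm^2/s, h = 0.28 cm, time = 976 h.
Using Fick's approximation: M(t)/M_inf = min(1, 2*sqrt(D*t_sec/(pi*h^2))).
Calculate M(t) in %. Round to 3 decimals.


t = 3513600 s
ratio = min(1, 2*sqrt(4.86e-10*3513600/(pi*0.0784)))
= 0.166530
M(t) = 1.1 * 0.166530 = 0.183%

0.183


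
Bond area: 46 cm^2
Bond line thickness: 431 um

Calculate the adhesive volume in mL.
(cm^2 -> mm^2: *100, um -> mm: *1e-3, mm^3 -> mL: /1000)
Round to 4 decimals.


V = 46*100 * 431*1e-3 / 1000
= 1.9826 mL

1.9826


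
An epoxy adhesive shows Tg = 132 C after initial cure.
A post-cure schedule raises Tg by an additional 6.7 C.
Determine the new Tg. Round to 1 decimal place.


New Tg = 132 + 6.7
= 138.7 C

138.7


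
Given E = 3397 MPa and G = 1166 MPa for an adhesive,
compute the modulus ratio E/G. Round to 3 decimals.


E/G ratio = 3397 / 1166 = 2.913

2.913


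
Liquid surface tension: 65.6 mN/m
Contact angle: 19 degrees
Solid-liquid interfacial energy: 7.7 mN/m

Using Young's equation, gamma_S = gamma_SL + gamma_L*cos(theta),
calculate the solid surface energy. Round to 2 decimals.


gamma_S = 7.7 + 65.6 * cos(19)
= 69.73 mN/m

69.73


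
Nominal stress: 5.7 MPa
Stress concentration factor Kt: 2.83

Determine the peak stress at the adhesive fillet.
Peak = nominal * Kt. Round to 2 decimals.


Peak stress = 5.7 * 2.83
= 16.13 MPa

16.13


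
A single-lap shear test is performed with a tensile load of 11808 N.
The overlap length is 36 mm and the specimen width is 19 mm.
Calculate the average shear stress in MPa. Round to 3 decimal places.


Shear stress = F / (overlap * width)
= 11808 / (36 * 19)
= 11808 / 684
= 17.263 MPa

17.263


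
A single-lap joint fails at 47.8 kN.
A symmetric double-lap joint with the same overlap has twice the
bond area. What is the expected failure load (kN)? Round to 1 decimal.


Double-lap load = 2 * 47.8 = 95.6 kN

95.6


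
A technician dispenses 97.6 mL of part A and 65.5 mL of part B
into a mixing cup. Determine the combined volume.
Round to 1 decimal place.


Combined volume = 97.6 + 65.5
= 163.1 mL

163.1


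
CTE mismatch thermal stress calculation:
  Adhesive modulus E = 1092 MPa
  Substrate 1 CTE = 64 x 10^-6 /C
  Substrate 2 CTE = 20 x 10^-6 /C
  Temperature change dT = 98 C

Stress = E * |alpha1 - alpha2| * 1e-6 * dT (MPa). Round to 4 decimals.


delta_alpha = |64 - 20| = 44 x 10^-6/C
Stress = 1092 * 44e-6 * 98
= 4.7087 MPa

4.7087


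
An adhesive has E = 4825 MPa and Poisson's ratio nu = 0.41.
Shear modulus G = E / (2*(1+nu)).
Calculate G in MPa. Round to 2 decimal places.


G = 4825 / (2*(1+0.41))
= 4825 / 2.82
= 1710.99 MPa

1710.99


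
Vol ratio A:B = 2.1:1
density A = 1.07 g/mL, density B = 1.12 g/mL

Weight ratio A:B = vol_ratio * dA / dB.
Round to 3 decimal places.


Weight ratio = 2.1 * 1.07 / 1.12
= 2.006

2.006


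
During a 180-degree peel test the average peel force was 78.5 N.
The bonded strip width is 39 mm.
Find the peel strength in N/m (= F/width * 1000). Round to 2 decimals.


Peel strength = F/width * 1000
= 78.5 / 39 * 1000
= 2012.82 N/m

2012.82


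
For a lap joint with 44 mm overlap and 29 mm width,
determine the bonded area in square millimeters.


Area = 44 * 29 = 1276 mm^2

1276


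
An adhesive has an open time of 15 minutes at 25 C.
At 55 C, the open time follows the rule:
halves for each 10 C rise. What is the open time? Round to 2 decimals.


Factor = 2^((55-25)/10) = 8.0000
Open time = 15 / 8.0000 = 1.88 min

1.88


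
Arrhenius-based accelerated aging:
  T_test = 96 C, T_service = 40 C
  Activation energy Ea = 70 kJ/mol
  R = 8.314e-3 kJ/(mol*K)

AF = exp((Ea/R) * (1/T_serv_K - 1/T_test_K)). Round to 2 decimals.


T_test_K = 369.15, T_serv_K = 313.15
AF = exp((70/8.314e-3) * (1/313.15 - 1/369.15))
= 59.07

59.07


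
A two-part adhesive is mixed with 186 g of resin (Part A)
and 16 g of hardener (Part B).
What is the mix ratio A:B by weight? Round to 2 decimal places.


Mix ratio = mass_A / mass_B
= 186 / 16
= 11.63

11.63


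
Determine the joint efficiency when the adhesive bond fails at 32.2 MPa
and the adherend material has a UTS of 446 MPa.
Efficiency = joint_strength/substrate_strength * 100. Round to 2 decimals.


Joint efficiency = 32.2 / 446 * 100
= 7.22%

7.22


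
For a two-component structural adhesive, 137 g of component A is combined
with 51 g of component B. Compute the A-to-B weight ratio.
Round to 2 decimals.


Weight ratio A:B = 137 / 51
= 2.69

2.69


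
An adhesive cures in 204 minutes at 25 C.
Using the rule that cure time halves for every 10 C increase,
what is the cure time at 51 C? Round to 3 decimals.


Factor = 2^((51 - 25) / 10) = 6.0629
Cure time = 204 / 6.0629
= 33.647 minutes

33.647


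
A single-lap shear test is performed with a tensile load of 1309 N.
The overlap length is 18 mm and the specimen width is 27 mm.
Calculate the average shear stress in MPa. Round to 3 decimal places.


Shear stress = F / (overlap * width)
= 1309 / (18 * 27)
= 1309 / 486
= 2.693 MPa

2.693


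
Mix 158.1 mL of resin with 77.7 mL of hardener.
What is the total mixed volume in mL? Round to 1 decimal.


Total = 158.1 + 77.7 = 235.8 mL

235.8


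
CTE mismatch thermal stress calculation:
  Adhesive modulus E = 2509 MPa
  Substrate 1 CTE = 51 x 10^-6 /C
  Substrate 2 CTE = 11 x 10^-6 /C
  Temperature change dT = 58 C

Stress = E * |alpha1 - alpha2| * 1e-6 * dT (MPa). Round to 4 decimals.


delta_alpha = |51 - 11| = 40 x 10^-6/C
Stress = 2509 * 40e-6 * 58
= 5.8209 MPa

5.8209


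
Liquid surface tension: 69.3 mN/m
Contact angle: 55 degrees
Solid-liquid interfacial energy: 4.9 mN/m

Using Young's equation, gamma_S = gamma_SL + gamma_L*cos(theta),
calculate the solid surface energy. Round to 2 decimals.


gamma_S = 4.9 + 69.3 * cos(55)
= 44.65 mN/m

44.65


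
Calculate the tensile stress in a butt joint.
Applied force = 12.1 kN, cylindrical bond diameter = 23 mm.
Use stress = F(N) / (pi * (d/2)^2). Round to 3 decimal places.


A = pi * 11.5^2 = 415.4756 mm^2
sigma = 12100.0 / 415.4756 = 29.123 MPa

29.123


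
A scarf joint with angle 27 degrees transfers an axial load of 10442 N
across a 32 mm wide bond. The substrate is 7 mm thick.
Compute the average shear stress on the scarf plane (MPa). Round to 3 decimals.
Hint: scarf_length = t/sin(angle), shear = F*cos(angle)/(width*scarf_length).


scarf_length = 7 / sin(27 deg) = 15.4188 mm
cos(27 deg) = 0.891007
shear stress = 10442 * 0.891007 / (32 * 15.4188)
= 18.857 MPa

18.857


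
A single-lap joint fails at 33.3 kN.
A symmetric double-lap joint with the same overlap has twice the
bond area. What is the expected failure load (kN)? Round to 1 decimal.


Double-lap load = 2 * 33.3 = 66.6 kN

66.6


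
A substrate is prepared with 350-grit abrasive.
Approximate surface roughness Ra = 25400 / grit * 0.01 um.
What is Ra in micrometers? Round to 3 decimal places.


Ra = 25400 / 350 * 0.01 = 0.726 um

0.726


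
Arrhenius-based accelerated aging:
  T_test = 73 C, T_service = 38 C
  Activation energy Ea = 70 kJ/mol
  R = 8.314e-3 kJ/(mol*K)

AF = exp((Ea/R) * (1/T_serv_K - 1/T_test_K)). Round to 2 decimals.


T_test_K = 346.15, T_serv_K = 311.15
AF = exp((70/8.314e-3) * (1/311.15 - 1/346.15))
= 15.43

15.43


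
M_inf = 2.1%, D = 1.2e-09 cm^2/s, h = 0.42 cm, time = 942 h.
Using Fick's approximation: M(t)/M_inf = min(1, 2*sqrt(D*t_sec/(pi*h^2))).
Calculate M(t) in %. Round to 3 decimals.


t = 3391200 s
ratio = min(1, 2*sqrt(1.2e-09*3391200/(pi*0.1764)))
= 0.171385
M(t) = 2.1 * 0.171385 = 0.360%

0.360


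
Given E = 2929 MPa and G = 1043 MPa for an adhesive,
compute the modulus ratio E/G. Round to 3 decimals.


E/G ratio = 2929 / 1043 = 2.808

2.808


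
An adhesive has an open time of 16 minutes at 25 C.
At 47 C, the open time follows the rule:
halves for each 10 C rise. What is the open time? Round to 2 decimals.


Factor = 2^((47-25)/10) = 4.5948
Open time = 16 / 4.5948 = 3.48 min

3.48


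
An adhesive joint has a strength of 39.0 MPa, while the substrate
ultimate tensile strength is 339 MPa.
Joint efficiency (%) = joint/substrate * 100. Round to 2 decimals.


Efficiency = 39.0 / 339 * 100
= 11.50%

11.50


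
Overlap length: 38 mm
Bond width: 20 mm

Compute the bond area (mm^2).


Bond area = 38 * 20 = 760 mm^2

760


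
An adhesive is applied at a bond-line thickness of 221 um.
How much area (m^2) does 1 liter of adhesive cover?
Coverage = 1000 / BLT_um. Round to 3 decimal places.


Coverage = 1000 / 221 = 4.525 m^2

4.525


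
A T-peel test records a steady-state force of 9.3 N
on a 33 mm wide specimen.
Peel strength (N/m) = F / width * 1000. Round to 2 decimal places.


Peel strength = 9.3 / 33 * 1000
= 281.82 N/m

281.82


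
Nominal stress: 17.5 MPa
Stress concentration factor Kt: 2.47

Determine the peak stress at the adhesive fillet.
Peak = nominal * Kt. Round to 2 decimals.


Peak stress = 17.5 * 2.47
= 43.23 MPa

43.23


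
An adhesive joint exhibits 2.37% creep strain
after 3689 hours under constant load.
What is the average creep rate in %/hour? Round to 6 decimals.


Creep rate = strain / time
= 2.37 / 3689
= 0.000642 %/h

0.000642


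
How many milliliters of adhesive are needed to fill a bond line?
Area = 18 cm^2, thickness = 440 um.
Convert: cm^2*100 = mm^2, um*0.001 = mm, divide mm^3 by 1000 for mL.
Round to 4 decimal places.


= (18 * 100) * (440 * 0.001) / 1000
= 0.7920 mL

0.7920


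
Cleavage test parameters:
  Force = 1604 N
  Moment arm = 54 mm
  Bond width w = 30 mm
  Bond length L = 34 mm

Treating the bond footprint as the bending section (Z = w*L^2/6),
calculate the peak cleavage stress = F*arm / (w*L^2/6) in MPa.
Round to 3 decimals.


M = 1604 * 54 = 86616 N*mm
Z = 30 * 34^2 / 6 = 34680 / 6 mm^3
sigma = M / Z = 6 * 86616 / 34680 = 519696 / 34680
= 14.985 MPa

14.985


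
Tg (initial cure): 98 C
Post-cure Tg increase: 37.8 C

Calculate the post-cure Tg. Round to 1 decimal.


Post-cure Tg = 98 + 37.8 = 135.8 C

135.8


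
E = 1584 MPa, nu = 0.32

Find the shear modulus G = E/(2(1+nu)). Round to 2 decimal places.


G = 1584 / (2 * 1.32)
= 600.00 MPa

600.00


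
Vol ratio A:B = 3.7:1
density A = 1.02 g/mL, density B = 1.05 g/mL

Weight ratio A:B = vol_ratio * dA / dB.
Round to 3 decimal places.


Weight ratio = 3.7 * 1.02 / 1.05
= 3.594

3.594


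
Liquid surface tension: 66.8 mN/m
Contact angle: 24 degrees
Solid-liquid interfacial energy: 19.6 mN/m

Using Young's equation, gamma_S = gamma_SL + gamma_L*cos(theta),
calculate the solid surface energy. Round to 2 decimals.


gamma_S = 19.6 + 66.8 * cos(24)
= 80.62 mN/m

80.62


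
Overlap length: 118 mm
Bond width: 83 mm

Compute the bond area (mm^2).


Bond area = 118 * 83 = 9794 mm^2

9794


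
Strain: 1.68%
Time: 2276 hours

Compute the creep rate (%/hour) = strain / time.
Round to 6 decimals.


Creep rate = 1.68 / 2276
= 0.000738 %/h

0.000738


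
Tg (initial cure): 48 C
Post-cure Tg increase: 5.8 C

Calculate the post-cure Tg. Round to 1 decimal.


Post-cure Tg = 48 + 5.8 = 53.8 C

53.8


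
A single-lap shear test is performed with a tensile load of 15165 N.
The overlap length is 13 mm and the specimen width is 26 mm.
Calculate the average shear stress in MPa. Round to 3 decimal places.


Shear stress = F / (overlap * width)
= 15165 / (13 * 26)
= 15165 / 338
= 44.867 MPa

44.867


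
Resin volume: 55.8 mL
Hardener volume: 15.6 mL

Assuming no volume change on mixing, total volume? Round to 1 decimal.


V_total = 55.8 + 15.6 = 71.4 mL

71.4


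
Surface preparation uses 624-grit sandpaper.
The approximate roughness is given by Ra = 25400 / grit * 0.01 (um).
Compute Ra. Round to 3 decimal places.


Ra = 25400 / 624 * 0.01
= 254 / 624
= 0.407 um

0.407


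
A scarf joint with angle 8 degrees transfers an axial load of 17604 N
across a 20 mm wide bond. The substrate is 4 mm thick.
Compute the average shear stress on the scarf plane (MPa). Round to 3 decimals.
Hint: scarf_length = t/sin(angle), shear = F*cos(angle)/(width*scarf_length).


scarf_length = 4 / sin(8 deg) = 28.7412 mm
cos(8 deg) = 0.990268
shear stress = 17604 * 0.990268 / (20 * 28.7412)
= 30.327 MPa

30.327


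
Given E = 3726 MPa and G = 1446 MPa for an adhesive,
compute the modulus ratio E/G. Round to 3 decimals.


E/G ratio = 3726 / 1446 = 2.577

2.577


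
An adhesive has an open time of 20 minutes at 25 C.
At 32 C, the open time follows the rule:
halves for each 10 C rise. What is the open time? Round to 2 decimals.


Factor = 2^((32-25)/10) = 1.6245
Open time = 20 / 1.6245 = 12.31 min

12.31


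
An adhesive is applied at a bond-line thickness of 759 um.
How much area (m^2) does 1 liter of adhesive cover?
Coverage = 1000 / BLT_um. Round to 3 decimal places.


Coverage = 1000 / 759 = 1.318 m^2

1.318


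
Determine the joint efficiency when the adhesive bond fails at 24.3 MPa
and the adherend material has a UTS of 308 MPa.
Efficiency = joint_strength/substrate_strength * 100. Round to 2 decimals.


Joint efficiency = 24.3 / 308 * 100
= 7.89%

7.89


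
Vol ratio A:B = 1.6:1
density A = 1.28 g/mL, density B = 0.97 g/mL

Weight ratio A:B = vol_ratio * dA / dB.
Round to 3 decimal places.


Weight ratio = 1.6 * 1.28 / 0.97
= 2.111

2.111


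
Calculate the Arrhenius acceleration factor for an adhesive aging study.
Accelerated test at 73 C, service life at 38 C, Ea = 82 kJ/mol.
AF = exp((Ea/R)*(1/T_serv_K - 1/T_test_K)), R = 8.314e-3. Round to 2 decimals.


T_test = 346.15 K, T_serv = 311.15 K
Ea/R = 82 / 0.008314 = 9862.88
AF = exp(9862.88 * (1/311.15 - 1/346.15))
= 24.66

24.66
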